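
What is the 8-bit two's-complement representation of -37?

|-37| = 37 = 00100101 in 8 bits.
Invert the bits: 11011010. Add 1: 11011011.
Check: 11011011 reads as 219 − 256 = -37.

11011011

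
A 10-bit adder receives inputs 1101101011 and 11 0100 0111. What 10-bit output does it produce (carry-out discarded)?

1010110010

  1101101011
+ 1101000111
= 1010110010  (discard carry-out 1)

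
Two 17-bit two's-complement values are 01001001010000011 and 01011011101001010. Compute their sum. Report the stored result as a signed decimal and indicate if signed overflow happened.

-46643; overflow

01001001010000011 = 37507 (signed)
01011011101001010 = 46922 (signed)
  01001001010000011
+ 01011011101001010
= 10100100111001101
Result 10100100111001101: MSB = 1 → 84429 − 131072 = -46643.
Both addends are non-negative but the stored result is negative: signed overflow. The true value 37507 + 46922 = 84429 lies outside [-65536, 65535].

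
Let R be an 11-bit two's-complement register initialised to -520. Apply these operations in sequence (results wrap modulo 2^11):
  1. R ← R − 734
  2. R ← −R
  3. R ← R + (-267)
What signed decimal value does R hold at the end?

Start: R = -520 = 10111111000.
R = -520 − 734 = -1254; wraps to 794 = 01100011010
R = −(794) = -794 = 10011100110
R = -794 + (-267) = -1061; wraps to 987 = 01111011011

987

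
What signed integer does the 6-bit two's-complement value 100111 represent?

MSB is 1, so the value is negative.
Invert: 011000. Add 1: 011001 = 25. So the value is −25.

-25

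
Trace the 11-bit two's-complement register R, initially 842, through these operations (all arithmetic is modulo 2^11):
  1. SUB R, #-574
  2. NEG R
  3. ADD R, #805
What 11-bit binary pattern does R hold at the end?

Start: R = 842 = 01101001010.
R = 842 − (-574) = 1416; wraps to -632 = 10110001000
R = −(-632) = 632 = 01001111000
R = 632 + 805 = 1437; wraps to -611 = 10110011101

10110011101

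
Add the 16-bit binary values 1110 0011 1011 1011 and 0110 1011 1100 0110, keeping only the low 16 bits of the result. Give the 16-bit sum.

0100111110000001

  1110001110111011
+ 0110101111000110
= 0100111110000001  (discard carry-out 1)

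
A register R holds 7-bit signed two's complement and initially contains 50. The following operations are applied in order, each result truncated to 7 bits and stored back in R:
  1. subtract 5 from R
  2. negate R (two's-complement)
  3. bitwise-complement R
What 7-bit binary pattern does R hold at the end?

Start: R = 50 = 0110010.
R = 50 − 5 = 45 = 0101101
R = −(45) = -45 = 1010011
R = NOT 1010011 = 0101100 = 44

0101100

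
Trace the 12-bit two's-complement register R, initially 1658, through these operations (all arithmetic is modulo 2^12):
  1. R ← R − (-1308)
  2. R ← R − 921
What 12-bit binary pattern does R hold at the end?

011111111101

Start: R = 1658 = 011001111010.
R = 1658 − (-1308) = 2966; wraps to -1130 = 101110010110
R = -1130 − 921 = -2051; wraps to 2045 = 011111111101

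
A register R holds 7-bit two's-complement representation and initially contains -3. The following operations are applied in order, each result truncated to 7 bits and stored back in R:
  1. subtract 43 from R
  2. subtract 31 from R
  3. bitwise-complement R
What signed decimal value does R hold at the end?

Start: R = -3 = 1111101.
R = -3 − 43 = -46 = 1010010
R = -46 − 31 = -77; wraps to 51 = 0110011
R = NOT 0110011 = 1001100 = -52

-52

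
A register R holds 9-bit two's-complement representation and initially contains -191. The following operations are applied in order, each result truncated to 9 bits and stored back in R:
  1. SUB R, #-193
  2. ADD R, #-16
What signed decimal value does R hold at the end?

Start: R = -191 = 101000001.
R = -191 − (-193) = 2 = 000000010
R = 2 + (-16) = -14 = 111110010

-14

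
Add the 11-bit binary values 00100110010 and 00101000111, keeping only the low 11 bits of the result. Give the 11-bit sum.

01001111001

  00100110010
+ 00101000111
= 01001111001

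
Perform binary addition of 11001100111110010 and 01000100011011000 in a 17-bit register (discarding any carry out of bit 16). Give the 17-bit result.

  11001100111110010
+ 01000100011011000
= 00010001011001010  (discard carry-out 1)

00010001011001010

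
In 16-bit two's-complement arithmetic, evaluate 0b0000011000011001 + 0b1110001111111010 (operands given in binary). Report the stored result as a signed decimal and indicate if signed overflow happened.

-5613; no overflow

0b0000011000011001 → 0000011000011001 = 1561 (signed)
0b1110001111111010 → 1110001111111010 = -7174 (signed)
  0000011000011001
+ 1110001111111010
= 1110101000010011
Result 1110101000010011: MSB = 1 → 59923 − 65536 = -5613.
Addends have opposite signs, so signed overflow cannot occur.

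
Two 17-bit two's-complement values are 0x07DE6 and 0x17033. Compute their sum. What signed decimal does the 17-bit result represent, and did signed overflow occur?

0x07DE6 = 00111110111100110 = 32230 (signed)
0x17033 = 10111000000110011 = -36813 (signed)
  00111110111100110
+ 10111000000110011
= 11110111000011001
Result 11110111000011001: MSB = 1 → 126489 − 131072 = -4583.
Addends have opposite signs, so signed overflow cannot occur.

-4583; no overflow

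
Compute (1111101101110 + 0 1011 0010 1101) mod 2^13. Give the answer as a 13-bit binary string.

0101010011011

  1111101101110
+ 0101100101101
= 0101010011011  (discard carry-out 1)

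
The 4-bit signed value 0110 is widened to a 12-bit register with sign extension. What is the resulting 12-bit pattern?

000000000110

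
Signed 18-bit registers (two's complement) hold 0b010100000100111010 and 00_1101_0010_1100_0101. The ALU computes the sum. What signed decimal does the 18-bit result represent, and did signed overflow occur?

0b010100000100111010 → 010100000100111010 = 82234 (signed)
00_1101_0010_1100_0101 → 001101001011000101 = 53957 (signed)
  010100000100111010
+ 001101001011000101
= 100001001111111111
Result 100001001111111111: MSB = 1 → 136191 − 262144 = -125953.
Both addends are non-negative but the stored result is negative: signed overflow. The true value 82234 + 53957 = 136191 lies outside [-131072, 131071].

-125953; overflow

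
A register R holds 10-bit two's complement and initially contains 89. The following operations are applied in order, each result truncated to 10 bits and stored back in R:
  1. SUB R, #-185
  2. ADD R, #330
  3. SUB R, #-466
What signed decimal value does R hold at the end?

46

Start: R = 89 = 0001011001.
R = 89 − (-185) = 274 = 0100010010
R = 274 + 330 = 604; wraps to -420 = 1001011100
R = -420 − (-466) = 46 = 0000101110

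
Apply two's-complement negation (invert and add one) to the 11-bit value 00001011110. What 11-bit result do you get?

11110100010

Invert: 11110100001. Add 1: 11110100010.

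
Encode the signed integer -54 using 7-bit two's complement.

1001010

|-54| = 54 = 0110110 in 7 bits.
Invert the bits: 1001001. Add 1: 1001010.
Check: 1001010 reads as 74 − 128 = -54.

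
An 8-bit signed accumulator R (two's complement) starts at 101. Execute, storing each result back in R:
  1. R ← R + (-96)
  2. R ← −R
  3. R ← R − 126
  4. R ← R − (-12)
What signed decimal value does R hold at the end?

Start: R = 101 = 01100101.
R = 101 + (-96) = 5 = 00000101
R = −(5) = -5 = 11111011
R = -5 − 126 = -131; wraps to 125 = 01111101
R = 125 − (-12) = 137; wraps to -119 = 10001001

-119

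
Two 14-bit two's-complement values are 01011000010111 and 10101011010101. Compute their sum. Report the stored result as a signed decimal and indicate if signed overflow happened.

01011000010111 = 5655 (signed)
10101011010101 = -5419 (signed)
  01011000010111
+ 10101011010101
= 00000011101100  (discard carry-out 1)
Result 00000011101100: MSB = 0 → value 236.
Addends have opposite signs, so signed overflow cannot occur.

236; no overflow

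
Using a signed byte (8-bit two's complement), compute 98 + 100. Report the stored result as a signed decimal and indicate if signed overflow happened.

98 → 01100010
100 → 01100100
  01100010
+ 01100100
= 11000110
Result 11000110: MSB = 1 → 198 − 256 = -58.
Both addends are non-negative but the stored result is negative: signed overflow. The true value 98 + 100 = 198 lies outside [-128, 127].

-58; overflow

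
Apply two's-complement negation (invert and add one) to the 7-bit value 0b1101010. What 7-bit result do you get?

Invert: 0010101. Add 1: 0010110.

0010110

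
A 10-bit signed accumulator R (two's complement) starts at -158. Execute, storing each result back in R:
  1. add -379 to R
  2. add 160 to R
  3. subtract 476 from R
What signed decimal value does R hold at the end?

Start: R = -158 = 1101100010.
R = -158 + (-379) = -537; wraps to 487 = 0111100111
R = 487 + 160 = 647; wraps to -377 = 1010000111
R = -377 − 476 = -853; wraps to 171 = 0010101011

171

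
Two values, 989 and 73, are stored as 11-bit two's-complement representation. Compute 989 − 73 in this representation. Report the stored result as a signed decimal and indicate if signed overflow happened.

989 → 01111011101
73 → 00001001001
Subtract via negate-and-add: invert 00001001001 + 1 = 11110110111 (i.e. -73).
  01111011101
+ 11110110111
= 01110010100  (discard carry-out 1)
Result 01110010100: MSB = 0 → value 916.
Addends (after negating the subtrahend) have opposite signs, so signed overflow cannot occur.

916; no overflow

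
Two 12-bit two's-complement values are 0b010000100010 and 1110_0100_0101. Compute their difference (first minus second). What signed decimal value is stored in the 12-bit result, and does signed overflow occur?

1501; no overflow

0b010000100010 → 010000100010 = 1058 (signed)
1110_0100_0101 → 111001000101 = -443 (signed)
Subtract via negate-and-add: invert 111001000101 + 1 = 000110111011 (i.e. 443).
  010000100010
+ 000110111011
= 010111011101
Result 010111011101: MSB = 0 → value 1501.
Both addends (after negating the subtrahend) are non-negative and so is the stored result: no signed overflow.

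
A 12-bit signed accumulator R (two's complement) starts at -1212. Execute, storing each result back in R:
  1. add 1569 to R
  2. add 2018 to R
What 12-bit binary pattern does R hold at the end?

Start: R = -1212 = 101101000100.
R = -1212 + 1569 = 357 = 000101100101
R = 357 + 2018 = 2375; wraps to -1721 = 100101000111

100101000111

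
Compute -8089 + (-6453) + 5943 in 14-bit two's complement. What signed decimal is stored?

7785

-8089 + (-6453) = -14542 → wraps to 1842 (00011100110010)
1842 + 5943 = 7785 (01111001101001)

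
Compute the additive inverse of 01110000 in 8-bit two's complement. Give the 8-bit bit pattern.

Invert: 10001111. Add 1: 10010000.
Check: 01110000 = 112, 10010000 = -112.

10010000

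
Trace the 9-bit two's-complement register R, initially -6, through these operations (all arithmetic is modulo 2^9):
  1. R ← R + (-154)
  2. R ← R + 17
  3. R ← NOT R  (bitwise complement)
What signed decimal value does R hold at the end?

142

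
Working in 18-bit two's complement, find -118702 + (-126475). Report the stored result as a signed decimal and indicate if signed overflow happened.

16967; overflow

-118702 → 100011000001010010
-126475 → 100001000111110101
  100011000001010010
+ 100001000111110101
= 000100001001000111  (discard carry-out 1)
Result 000100001001000111: MSB = 0 → value 16967.
Both addends are negative but the stored result is non-negative: signed overflow. The true value -118702 + (-126475) = -245177 lies outside [-131072, 131071].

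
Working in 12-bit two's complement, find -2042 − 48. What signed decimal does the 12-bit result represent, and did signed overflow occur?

-2042 → 100000000110
48 → 000000110000
Subtract via negate-and-add: invert 000000110000 + 1 = 111111010000 (i.e. -48).
  100000000110
+ 111111010000
= 011111010110  (discard carry-out 1)
Result 011111010110: MSB = 0 → value 2006.
Both addends (after negating the subtrahend) are negative but the stored result is non-negative: signed overflow. The true value -2042 − 48 = -2090 lies outside [-2048, 2047].

2006; overflow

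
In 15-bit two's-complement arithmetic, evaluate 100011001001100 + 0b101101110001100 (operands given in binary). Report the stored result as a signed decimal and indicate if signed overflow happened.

8664; overflow

100011001001100 = -14772 (signed)
0b101101110001100 → 101101110001100 = -9332 (signed)
  100011001001100
+ 101101110001100
= 010000111011000  (discard carry-out 1)
Result 010000111011000: MSB = 0 → value 8664.
Both addends are negative but the stored result is non-negative: signed overflow. The true value -14772 + (-9332) = -24104 lies outside [-16384, 16383].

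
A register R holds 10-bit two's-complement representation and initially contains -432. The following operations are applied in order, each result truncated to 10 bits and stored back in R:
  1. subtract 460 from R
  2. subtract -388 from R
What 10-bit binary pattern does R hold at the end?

Start: R = -432 = 1001010000.
R = -432 − 460 = -892; wraps to 132 = 0010000100
R = 132 − (-388) = 520; wraps to -504 = 1000001000

1000001000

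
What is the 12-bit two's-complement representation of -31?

111111100001

|-31| = 31 = 000000011111 in 12 bits.
Invert the bits: 111111100000. Add 1: 111111100001.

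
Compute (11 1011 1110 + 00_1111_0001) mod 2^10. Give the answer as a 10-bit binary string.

  1110111110
+ 0011110001
= 0010101111  (discard carry-out 1)

0010101111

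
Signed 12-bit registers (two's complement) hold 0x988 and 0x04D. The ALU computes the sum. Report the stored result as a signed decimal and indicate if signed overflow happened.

-1579; no overflow

0x988 = 100110001000 = -1656 (signed)
0x04D = 000001001101 = 77 (signed)
  100110001000
+ 000001001101
= 100111010101
Result 100111010101: MSB = 1 → 2517 − 4096 = -1579.
Addends have opposite signs, so signed overflow cannot occur.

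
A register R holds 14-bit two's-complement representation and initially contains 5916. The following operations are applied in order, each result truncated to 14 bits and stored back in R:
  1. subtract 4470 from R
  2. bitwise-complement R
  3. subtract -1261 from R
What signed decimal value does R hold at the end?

-186

Start: R = 5916 = 01011100011100.
R = 5916 − 4470 = 1446 = 00010110100110
R = NOT 00010110100110 = 11101001011001 = -1447
R = -1447 − (-1261) = -186 = 11111101000110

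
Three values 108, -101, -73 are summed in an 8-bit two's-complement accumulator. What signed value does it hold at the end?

-66

108 + (-101) = 7 (00000111)
7 + (-73) = -66 (10111110)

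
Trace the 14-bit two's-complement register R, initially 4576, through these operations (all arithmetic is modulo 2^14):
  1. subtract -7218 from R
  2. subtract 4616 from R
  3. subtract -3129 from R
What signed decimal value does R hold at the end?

Start: R = 4576 = 01000111100000.
R = 4576 − (-7218) = 11794; wraps to -4590 = 10111000010010
R = -4590 − 4616 = -9206; wraps to 7178 = 01110000001010
R = 7178 − (-3129) = 10307; wraps to -6077 = 10100001000011

-6077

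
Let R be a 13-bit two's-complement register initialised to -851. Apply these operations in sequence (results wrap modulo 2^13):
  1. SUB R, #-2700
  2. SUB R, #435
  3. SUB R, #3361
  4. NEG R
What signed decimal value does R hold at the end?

1947

Start: R = -851 = 1110010101101.
R = -851 − (-2700) = 1849 = 0011100111001
R = 1849 − 435 = 1414 = 0010110000110
R = 1414 − 3361 = -1947 = 1100001100101
R = −(-1947) = 1947 = 0011110011011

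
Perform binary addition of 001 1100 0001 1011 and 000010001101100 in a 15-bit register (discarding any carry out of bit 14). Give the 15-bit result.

010000010000111

  001110000011011
+ 000010001101100
= 010000010000111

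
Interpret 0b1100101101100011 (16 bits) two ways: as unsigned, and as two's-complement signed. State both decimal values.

unsigned = 52067, signed = -13469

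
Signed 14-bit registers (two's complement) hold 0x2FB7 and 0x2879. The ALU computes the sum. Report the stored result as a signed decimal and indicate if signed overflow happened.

6192; overflow

0x2FB7 = 10111110110111 = -4169 (signed)
0x2879 = 10100001111001 = -6023 (signed)
  10111110110111
+ 10100001111001
= 01100000110000  (discard carry-out 1)
Result 01100000110000: MSB = 0 → value 6192.
Both addends are negative but the stored result is non-negative: signed overflow. The true value -4169 + (-6023) = -10192 lies outside [-8192, 8191].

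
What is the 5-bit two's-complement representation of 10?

01010

10 is non-negative, so write it directly in 5 bits: 01010.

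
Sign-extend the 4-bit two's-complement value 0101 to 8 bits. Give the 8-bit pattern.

MSB of 0101 is 0; replicate it into the new high bits.
0000|0101 → 00000101 (still 5).

00000101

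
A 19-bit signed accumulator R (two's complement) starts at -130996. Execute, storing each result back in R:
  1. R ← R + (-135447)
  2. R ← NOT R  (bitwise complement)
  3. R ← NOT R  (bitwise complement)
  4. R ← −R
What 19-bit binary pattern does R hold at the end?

Start: R = -130996 = 1100000000001001100.
R = -130996 + (-135447) = -266443; wraps to 257845 = 0111110111100110101
R = NOT 0111110111100110101 = 1000001000011001010 = -257846
R = NOT 1000001000011001010 = 0111110111100110101 = 257845
R = −(257845) = -257845 = 1000001000011001011

1000001000011001011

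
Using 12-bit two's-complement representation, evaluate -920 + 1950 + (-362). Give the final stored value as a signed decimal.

-920 + 1950 = 1030 (010000000110)
1030 + (-362) = 668 (001010011100)

668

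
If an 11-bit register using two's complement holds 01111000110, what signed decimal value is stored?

966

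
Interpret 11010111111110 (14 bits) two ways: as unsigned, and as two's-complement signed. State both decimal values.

unsigned = 13822, signed = -2562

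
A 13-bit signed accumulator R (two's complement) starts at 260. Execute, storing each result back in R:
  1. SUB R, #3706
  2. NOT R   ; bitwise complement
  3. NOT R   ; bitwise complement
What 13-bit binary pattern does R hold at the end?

Start: R = 260 = 0000100000100.
R = 260 − 3706 = -3446 = 1001010001010
R = NOT 1001010001010 = 0110101110101 = 3445
R = NOT 0110101110101 = 1001010001010 = -3446

1001010001010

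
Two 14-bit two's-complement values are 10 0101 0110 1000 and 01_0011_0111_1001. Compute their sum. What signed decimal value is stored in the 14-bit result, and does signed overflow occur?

-1823; no overflow

10 0101 0110 1000 → 10010101101000 = -6808 (signed)
01_0011_0111_1001 → 01001101111001 = 4985 (signed)
  10010101101000
+ 01001101111001
= 11100011100001
Result 11100011100001: MSB = 1 → 14561 − 16384 = -1823.
Addends have opposite signs, so signed overflow cannot occur.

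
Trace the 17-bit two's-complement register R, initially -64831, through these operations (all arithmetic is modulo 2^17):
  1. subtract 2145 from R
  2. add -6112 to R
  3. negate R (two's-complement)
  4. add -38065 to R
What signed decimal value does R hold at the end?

35023

Start: R = -64831 = 10000001011000001.
R = -64831 − 2145 = -66976; wraps to 64096 = 01111101001100000
R = 64096 + (-6112) = 57984 = 01110001010000000
R = −(57984) = -57984 = 10001110110000000
R = -57984 + (-38065) = -96049; wraps to 35023 = 01000100011001111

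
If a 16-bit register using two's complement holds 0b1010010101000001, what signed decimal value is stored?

-23231

MSB is 1, so the value is negative.
Unsigned reading: 42305. Subtract 2^16 = 65536: 42305 − 65536 = -23231.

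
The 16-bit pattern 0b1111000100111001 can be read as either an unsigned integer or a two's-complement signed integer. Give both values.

unsigned = 61753, signed = -3783

Unsigned: 1111000100111001 = 61753.
Signed: MSB=1 → 61753 − 65536 = -3783.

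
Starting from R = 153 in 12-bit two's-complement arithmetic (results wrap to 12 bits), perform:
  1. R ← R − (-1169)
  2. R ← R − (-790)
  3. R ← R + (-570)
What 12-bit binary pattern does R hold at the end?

Start: R = 153 = 000010011001.
R = 153 − (-1169) = 1322 = 010100101010
R = 1322 − (-790) = 2112; wraps to -1984 = 100001000000
R = -1984 + (-570) = -2554; wraps to 1542 = 011000000110

011000000110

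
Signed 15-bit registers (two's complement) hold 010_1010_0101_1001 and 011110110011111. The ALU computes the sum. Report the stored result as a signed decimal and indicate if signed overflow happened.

-6152; overflow

010_1010_0101_1001 → 010101001011001 = 10841 (signed)
011110110011111 = 15775 (signed)
  010101001011001
+ 011110110011111
= 110011111111000
Result 110011111111000: MSB = 1 → 26616 − 32768 = -6152.
Both addends are non-negative but the stored result is negative: signed overflow. The true value 10841 + 15775 = 26616 lies outside [-16384, 16383].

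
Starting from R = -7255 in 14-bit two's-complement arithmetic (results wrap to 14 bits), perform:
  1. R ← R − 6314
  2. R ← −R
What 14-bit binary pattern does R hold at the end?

Start: R = -7255 = 10001110101001.
R = -7255 − 6314 = -13569; wraps to 2815 = 00101011111111
R = −(2815) = -2815 = 11010100000001

11010100000001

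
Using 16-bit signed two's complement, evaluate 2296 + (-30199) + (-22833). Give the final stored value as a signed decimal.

14800

2296 + (-30199) = -27903 (1001001100000001)
-27903 + (-22833) = -50736 → wraps to 14800 (0011100111010000)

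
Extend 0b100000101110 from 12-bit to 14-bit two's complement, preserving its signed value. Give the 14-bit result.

11100000101110

MSB of 100000101110 is 1; replicate it into the new high bits.
11|100000101110 → 11100000101110 (still -2002).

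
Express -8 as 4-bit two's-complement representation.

1000

|-8| = 8 = 1000 in 4 bits.
Invert the bits: 0111. Add 1: 1000.
Check: 1000 reads as 8 − 16 = -8.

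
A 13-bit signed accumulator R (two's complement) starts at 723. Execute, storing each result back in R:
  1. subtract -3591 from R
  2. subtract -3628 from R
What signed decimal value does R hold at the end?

Start: R = 723 = 0001011010011.
R = 723 − (-3591) = 4314; wraps to -3878 = 1000011011010
R = -3878 − (-3628) = -250 = 1111100000110

-250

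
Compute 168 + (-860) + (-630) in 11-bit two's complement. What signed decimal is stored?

726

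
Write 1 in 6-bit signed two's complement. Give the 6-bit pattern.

1 is non-negative, so write it directly in 6 bits: 000001.

000001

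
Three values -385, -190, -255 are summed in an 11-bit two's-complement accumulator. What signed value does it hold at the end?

-385 + (-190) = -575 (10111000001)
-575 + (-255) = -830 (10011000010)

-830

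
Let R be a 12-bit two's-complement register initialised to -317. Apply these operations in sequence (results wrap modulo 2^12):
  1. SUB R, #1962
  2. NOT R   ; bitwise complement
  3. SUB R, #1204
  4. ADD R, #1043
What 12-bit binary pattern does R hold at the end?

Start: R = -317 = 111011000011.
R = -317 − 1962 = -2279; wraps to 1817 = 011100011001
R = NOT 011100011001 = 100011100110 = -1818
R = -1818 − 1204 = -3022; wraps to 1074 = 010000110010
R = 1074 + 1043 = 2117; wraps to -1979 = 100001000101

100001000101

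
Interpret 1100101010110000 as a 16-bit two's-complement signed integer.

-13648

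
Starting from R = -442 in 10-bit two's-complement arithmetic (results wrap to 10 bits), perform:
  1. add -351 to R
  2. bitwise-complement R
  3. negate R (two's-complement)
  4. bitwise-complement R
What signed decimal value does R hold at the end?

Start: R = -442 = 1001000110.
R = -442 + (-351) = -793; wraps to 231 = 0011100111
R = NOT 0011100111 = 1100011000 = -232
R = −(-232) = 232 = 0011101000
R = NOT 0011101000 = 1100010111 = -233

-233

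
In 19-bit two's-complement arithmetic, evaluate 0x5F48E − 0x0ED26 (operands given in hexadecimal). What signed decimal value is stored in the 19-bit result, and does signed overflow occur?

-194712; no overflow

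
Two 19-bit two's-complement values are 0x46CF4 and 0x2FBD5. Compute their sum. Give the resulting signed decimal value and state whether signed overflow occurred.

0x46CF4 = 1000110110011110100 = -234252 (signed)
0x2FBD5 = 0101111101111010101 = 195541 (signed)
  1000110110011110100
+ 0101111101111010101
= 1110110100011001001
Result 1110110100011001001: MSB = 1 → 485577 − 524288 = -38711.
Addends have opposite signs, so signed overflow cannot occur.

-38711; no overflow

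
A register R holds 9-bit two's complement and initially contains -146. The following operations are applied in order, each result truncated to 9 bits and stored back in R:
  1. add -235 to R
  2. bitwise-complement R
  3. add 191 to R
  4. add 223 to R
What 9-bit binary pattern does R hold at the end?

Start: R = -146 = 101101110.
R = -146 + (-235) = -381; wraps to 131 = 010000011
R = NOT 010000011 = 101111100 = -132
R = -132 + 191 = 59 = 000111011
R = 59 + 223 = 282; wraps to -230 = 100011010

100011010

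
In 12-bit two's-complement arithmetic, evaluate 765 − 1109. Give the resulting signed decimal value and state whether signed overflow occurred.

-344; no overflow

765 → 001011111101
1109 → 010001010101
Subtract via negate-and-add: invert 010001010101 + 1 = 101110101011 (i.e. -1109).
  001011111101
+ 101110101011
= 111010101000
Result 111010101000: MSB = 1 → 3752 − 4096 = -344.
Addends (after negating the subtrahend) have opposite signs, so signed overflow cannot occur.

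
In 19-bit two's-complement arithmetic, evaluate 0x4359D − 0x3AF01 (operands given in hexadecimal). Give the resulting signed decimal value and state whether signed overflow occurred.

0x4359D = 1000011010110011101 = -248419 (signed)
0x3AF01 = 0111010111100000001 = 241409 (signed)
Subtract via negate-and-add: invert 0111010111100000001 + 1 = 1000101000011111111 (i.e. -241409).
  1000011010110011101
+ 1000101000011111111
= 0001000011010011100  (discard carry-out 1)
Result 0001000011010011100: MSB = 0 → value 34460.
Both addends (after negating the subtrahend) are negative but the stored result is non-negative: signed overflow. The true value -248419 − 241409 = -489828 lies outside [-262144, 262143].

34460; overflow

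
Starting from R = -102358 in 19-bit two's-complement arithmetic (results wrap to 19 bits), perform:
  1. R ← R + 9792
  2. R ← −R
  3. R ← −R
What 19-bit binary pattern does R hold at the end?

Start: R = -102358 = 1100111000000101010.
R = -102358 + 9792 = -92566 = 1101001011001101010
R = −(-92566) = 92566 = 0010110100110010110
R = −(92566) = -92566 = 1101001011001101010

1101001011001101010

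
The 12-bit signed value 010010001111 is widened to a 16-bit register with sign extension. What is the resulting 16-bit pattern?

0000010010001111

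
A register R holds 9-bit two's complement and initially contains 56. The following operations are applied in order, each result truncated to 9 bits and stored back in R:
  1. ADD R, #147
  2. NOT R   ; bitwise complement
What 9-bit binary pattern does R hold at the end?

100110100

Start: R = 56 = 000111000.
R = 56 + 147 = 203 = 011001011
R = NOT 011001011 = 100110100 = -204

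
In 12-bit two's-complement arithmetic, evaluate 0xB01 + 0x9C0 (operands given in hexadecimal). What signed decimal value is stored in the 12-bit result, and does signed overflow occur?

1217; overflow

0xB01 = 101100000001 = -1279 (signed)
0x9C0 = 100111000000 = -1600 (signed)
  101100000001
+ 100111000000
= 010011000001  (discard carry-out 1)
Result 010011000001: MSB = 0 → value 1217.
Both addends are negative but the stored result is non-negative: signed overflow. The true value -1279 + (-1600) = -2879 lies outside [-2048, 2047].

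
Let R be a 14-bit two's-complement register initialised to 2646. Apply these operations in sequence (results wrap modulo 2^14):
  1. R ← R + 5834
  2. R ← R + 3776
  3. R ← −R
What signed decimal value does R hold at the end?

4128

Start: R = 2646 = 00101001010110.
R = 2646 + 5834 = 8480; wraps to -7904 = 10000100100000
R = -7904 + 3776 = -4128 = 10111111100000
R = −(-4128) = 4128 = 01000000100000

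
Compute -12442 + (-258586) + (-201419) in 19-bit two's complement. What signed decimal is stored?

-12442 + (-258586) = -271028 → wraps to 253260 (0111101110101001100)
253260 + (-201419) = 51841 (0001100101010000001)

51841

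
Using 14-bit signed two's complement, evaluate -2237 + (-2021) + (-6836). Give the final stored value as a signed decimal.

5290

-2237 + (-2021) = -4258 (10111101011110)
-4258 + (-6836) = -11094 → wraps to 5290 (01010010101010)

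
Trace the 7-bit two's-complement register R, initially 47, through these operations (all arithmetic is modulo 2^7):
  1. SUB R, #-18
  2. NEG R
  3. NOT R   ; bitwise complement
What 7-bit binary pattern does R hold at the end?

Start: R = 47 = 0101111.
R = 47 − (-18) = 65; wraps to -63 = 1000001
R = −(-63) = 63 = 0111111
R = NOT 0111111 = 1000000 = -64

1000000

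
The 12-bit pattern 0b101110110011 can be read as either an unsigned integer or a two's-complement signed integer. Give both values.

unsigned = 2995, signed = -1101

Unsigned: 101110110011 = 2995.
Signed: MSB=1 → 2995 − 4096 = -1101.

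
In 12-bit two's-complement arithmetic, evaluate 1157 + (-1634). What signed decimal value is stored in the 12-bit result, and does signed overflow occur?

-477; no overflow

1157 → 010010000101
-1634 → 100110011110
  010010000101
+ 100110011110
= 111000100011
Result 111000100011: MSB = 1 → 3619 − 4096 = -477.
Addends have opposite signs, so signed overflow cannot occur.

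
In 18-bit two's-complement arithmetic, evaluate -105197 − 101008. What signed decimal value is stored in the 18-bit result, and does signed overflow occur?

-105197 → 100110010100010011
101008 → 011000101010010000
Subtract via negate-and-add: invert 011000101010010000 + 1 = 100111010101110000 (i.e. -101008).
  100110010100010011
+ 100111010101110000
= 001101101010000011  (discard carry-out 1)
Result 001101101010000011: MSB = 0 → value 55939.
Both addends (after negating the subtrahend) are negative but the stored result is non-negative: signed overflow. The true value -105197 − 101008 = -206205 lies outside [-131072, 131071].

55939; overflow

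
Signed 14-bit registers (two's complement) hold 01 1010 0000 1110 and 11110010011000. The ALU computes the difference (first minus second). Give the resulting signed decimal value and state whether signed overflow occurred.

7542; no overflow

01 1010 0000 1110 → 01101000001110 = 6670 (signed)
11110010011000 = -872 (signed)
Subtract via negate-and-add: invert 11110010011000 + 1 = 00001101101000 (i.e. 872).
  01101000001110
+ 00001101101000
= 01110101110110
Result 01110101110110: MSB = 0 → value 7542.
Both addends (after negating the subtrahend) are non-negative and so is the stored result: no signed overflow.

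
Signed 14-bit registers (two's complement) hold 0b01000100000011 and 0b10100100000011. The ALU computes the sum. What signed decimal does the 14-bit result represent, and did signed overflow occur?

-1530; no overflow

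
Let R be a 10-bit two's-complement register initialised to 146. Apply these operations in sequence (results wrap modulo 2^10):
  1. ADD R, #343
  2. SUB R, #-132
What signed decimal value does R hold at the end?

Start: R = 146 = 0010010010.
R = 146 + 343 = 489 = 0111101001
R = 489 − (-132) = 621; wraps to -403 = 1001101101

-403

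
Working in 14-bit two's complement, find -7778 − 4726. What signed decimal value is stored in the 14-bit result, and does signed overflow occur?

-7778 → 10000110011110
4726 → 01001001110110
Subtract via negate-and-add: invert 01001001110110 + 1 = 10110110001010 (i.e. -4726).
  10000110011110
+ 10110110001010
= 00111100101000  (discard carry-out 1)
Result 00111100101000: MSB = 0 → value 3880.
Both addends (after negating the subtrahend) are negative but the stored result is non-negative: signed overflow. The true value -7778 − 4726 = -12504 lies outside [-8192, 8191].

3880; overflow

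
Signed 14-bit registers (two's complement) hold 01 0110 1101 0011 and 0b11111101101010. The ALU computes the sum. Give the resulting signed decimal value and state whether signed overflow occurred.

5693; no overflow

01 0110 1101 0011 → 01011011010011 = 5843 (signed)
0b11111101101010 → 11111101101010 = -150 (signed)
  01011011010011
+ 11111101101010
= 01011000111101  (discard carry-out 1)
Result 01011000111101: MSB = 0 → value 5693.
Addends have opposite signs, so signed overflow cannot occur.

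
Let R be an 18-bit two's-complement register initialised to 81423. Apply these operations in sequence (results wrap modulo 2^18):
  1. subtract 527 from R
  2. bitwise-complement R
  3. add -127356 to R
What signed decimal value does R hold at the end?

53891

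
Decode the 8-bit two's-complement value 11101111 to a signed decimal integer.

MSB is 1, so the value is negative.
Unsigned reading: 239. Subtract 2^8 = 256: 239 − 256 = -17.

-17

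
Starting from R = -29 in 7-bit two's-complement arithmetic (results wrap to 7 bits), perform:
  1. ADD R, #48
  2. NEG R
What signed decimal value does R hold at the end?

-19

Start: R = -29 = 1100011.
R = -29 + 48 = 19 = 0010011
R = −(19) = -19 = 1101101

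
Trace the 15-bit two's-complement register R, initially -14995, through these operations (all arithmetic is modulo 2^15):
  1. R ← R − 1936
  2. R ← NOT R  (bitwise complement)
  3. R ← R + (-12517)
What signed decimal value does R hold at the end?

4413

Start: R = -14995 = 100010101101101.
R = -14995 − 1936 = -16931; wraps to 15837 = 011110111011101
R = NOT 011110111011101 = 100001000100010 = -15838
R = -15838 + (-12517) = -28355; wraps to 4413 = 001000100111101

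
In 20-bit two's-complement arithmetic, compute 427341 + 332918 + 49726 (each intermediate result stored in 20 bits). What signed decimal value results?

427341 + 332918 = 760259 → wraps to -288317 (10111001100111000011)
-288317 + 49726 = -238591 (11000101110000000001)

-238591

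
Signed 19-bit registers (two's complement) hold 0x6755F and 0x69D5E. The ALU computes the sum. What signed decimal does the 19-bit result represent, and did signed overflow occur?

-191811; no overflow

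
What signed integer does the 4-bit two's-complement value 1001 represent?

-7

MSB is 1, so the value is negative.
Invert: 0110. Add 1: 0111 = 7. So the value is −7.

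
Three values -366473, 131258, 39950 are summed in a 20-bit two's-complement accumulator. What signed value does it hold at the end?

-195265

-366473 + 131258 = -235215 (11000110100100110001)
-235215 + 39950 = -195265 (11010000010100111111)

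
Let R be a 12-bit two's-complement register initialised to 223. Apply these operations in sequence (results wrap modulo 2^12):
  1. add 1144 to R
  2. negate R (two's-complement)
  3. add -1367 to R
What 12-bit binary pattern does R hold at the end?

Start: R = 223 = 000011011111.
R = 223 + 1144 = 1367 = 010101010111
R = −(1367) = -1367 = 101010101001
R = -1367 + (-1367) = -2734; wraps to 1362 = 010101010010

010101010010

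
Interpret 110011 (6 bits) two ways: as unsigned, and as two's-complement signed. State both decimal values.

unsigned = 51, signed = -13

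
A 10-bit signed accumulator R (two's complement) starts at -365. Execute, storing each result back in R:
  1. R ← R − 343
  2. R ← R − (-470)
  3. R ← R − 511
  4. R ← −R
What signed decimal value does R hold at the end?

-275

Start: R = -365 = 1010010011.
R = -365 − 343 = -708; wraps to 316 = 0100111100
R = 316 − (-470) = 786; wraps to -238 = 1100010010
R = -238 − 511 = -749; wraps to 275 = 0100010011
R = −(275) = -275 = 1011101101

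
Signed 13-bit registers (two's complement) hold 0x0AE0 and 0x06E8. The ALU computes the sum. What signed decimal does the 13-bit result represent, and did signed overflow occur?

0x0AE0 = 0101011100000 = 2784 (signed)
0x06E8 = 0011011101000 = 1768 (signed)
  0101011100000
+ 0011011101000
= 1000111001000
Result 1000111001000: MSB = 1 → 4552 − 8192 = -3640.
Both addends are non-negative but the stored result is negative: signed overflow. The true value 2784 + 1768 = 4552 lies outside [-4096, 4095].

-3640; overflow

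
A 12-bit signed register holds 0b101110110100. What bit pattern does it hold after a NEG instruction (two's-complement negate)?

010001001100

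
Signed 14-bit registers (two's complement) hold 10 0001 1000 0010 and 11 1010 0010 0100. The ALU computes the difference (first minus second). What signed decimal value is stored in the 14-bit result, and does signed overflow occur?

10 0001 1000 0010 → 10000110000010 = -7806 (signed)
11 1010 0010 0100 → 11101000100100 = -1500 (signed)
Subtract via negate-and-add: invert 11101000100100 + 1 = 00010111011100 (i.e. 1500).
  10000110000010
+ 00010111011100
= 10011101011110
Result 10011101011110: MSB = 1 → 10078 − 16384 = -6306.
Addends (after negating the subtrahend) have opposite signs, so signed overflow cannot occur.

-6306; no overflow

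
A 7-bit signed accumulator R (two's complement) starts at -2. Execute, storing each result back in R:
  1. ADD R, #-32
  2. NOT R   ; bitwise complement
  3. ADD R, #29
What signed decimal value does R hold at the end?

Start: R = -2 = 1111110.
R = -2 + (-32) = -34 = 1011110
R = NOT 1011110 = 0100001 = 33
R = 33 + 29 = 62 = 0111110

62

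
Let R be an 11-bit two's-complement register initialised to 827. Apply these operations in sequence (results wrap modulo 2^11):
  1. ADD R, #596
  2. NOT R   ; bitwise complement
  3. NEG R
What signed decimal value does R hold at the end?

-624

Start: R = 827 = 01100111011.
R = 827 + 596 = 1423; wraps to -625 = 10110001111
R = NOT 10110001111 = 01001110000 = 624
R = −(624) = -624 = 10110010000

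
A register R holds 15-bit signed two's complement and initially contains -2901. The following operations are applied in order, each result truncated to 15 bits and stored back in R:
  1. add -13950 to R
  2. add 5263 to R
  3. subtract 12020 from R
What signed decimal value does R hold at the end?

Start: R = -2901 = 111010010101011.
R = -2901 + (-13950) = -16851; wraps to 15917 = 011111000101101
R = 15917 + 5263 = 21180; wraps to -11588 = 101001010111100
R = -11588 − 12020 = -23608; wraps to 9160 = 010001111001000

9160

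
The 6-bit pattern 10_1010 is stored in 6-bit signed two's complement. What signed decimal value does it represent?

MSB is 1, so the value is negative.
Invert: 010101. Add 1: 010110 = 22. So the value is −22.

-22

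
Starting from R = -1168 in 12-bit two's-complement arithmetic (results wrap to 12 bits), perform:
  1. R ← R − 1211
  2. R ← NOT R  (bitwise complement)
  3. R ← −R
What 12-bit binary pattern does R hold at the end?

011010110110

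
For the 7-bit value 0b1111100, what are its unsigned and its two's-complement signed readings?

unsigned = 124, signed = -4

Unsigned: 1111100 = 124.
Signed: MSB=1 → 124 − 128 = -4.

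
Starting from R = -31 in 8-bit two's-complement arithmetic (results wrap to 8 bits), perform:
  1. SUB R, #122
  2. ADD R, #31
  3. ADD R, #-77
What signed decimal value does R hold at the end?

Start: R = -31 = 11100001.
R = -31 − 122 = -153; wraps to 103 = 01100111
R = 103 + 31 = 134; wraps to -122 = 10000110
R = -122 + (-77) = -199; wraps to 57 = 00111001

57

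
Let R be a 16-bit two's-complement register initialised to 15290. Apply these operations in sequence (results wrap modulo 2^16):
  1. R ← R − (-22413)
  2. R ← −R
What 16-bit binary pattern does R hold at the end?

Start: R = 15290 = 0011101110111010.
R = 15290 − (-22413) = 37703; wraps to -27833 = 1001001101000111
R = −(-27833) = 27833 = 0110110010111001

0110110010111001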